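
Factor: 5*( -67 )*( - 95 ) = 5^2 * 19^1*67^1 = 31825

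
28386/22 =1290 + 3/11 = 1290.27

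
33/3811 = 33/3811 = 0.01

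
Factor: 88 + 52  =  140 = 2^2*  5^1*7^1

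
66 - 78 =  - 12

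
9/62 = 9/62 = 0.15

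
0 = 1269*0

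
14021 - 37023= -23002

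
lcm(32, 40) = 160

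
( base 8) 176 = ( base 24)56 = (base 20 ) 66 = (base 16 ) 7E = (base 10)126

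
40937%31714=9223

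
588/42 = 14 = 14.00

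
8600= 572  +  8028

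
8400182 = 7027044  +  1373138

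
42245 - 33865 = 8380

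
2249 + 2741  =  4990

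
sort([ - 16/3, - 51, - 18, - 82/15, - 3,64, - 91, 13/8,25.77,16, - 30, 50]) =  [ -91, - 51, - 30, - 18, - 82/15, -16/3, - 3,13/8,16, 25.77,50,64] 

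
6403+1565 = 7968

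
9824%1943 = 109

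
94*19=1786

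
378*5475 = 2069550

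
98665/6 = 98665/6=16444.17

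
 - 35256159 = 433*( - 81423)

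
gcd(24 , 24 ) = 24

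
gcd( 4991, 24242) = 713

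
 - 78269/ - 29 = 78269/29 = 2698.93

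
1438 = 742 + 696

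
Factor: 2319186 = 2^1 * 3^1*83^1*4657^1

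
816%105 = 81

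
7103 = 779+6324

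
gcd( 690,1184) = 2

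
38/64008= 19/32004= 0.00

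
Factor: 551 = 19^1*29^1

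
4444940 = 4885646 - 440706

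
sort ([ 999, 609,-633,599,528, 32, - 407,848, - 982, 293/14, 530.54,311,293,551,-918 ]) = [- 982, - 918, - 633,-407,  293/14, 32,293, 311,  528,530.54, 551, 599, 609,848, 999]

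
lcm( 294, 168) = 1176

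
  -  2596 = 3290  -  5886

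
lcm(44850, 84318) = 2107950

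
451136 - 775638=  - 324502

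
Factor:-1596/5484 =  - 7^1  *19^1*457^(-1) = -133/457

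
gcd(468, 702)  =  234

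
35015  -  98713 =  - 63698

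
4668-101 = 4567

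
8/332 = 2/83=0.02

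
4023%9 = 0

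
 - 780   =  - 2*390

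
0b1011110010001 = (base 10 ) 6033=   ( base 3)22021110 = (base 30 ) 6L3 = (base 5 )143113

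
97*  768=74496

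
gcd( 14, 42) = 14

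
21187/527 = 40 + 107/527 = 40.20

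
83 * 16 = 1328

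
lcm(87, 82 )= 7134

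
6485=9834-3349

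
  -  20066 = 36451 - 56517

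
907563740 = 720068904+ 187494836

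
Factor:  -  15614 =-2^1*37^1 * 211^1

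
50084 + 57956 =108040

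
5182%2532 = 118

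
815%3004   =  815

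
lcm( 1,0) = 0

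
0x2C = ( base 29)1F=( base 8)54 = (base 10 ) 44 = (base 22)20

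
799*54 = 43146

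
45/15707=45/15707  =  0.00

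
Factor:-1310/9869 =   -  2^1*5^1*71^(-1 )*131^1*139^(-1) 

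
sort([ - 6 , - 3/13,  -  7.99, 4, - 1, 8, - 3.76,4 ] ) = [ - 7.99, - 6, - 3.76, - 1 , - 3/13,4,4 , 8 ] 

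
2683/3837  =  2683/3837 = 0.70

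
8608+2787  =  11395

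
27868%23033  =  4835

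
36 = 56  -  20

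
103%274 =103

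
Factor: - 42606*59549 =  - 2^1 * 3^4*7^1*47^1 * 181^1*263^1 = - 2537144694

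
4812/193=24 +180/193 =24.93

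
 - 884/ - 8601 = 884/8601 = 0.10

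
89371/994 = 89371/994 = 89.91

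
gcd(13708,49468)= 596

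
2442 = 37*66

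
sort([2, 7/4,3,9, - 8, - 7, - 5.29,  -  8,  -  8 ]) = [-8, - 8 ,-8, - 7, - 5.29 , 7/4,2,3 , 9 ] 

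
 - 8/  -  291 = 8/291=0.03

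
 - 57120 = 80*(-714)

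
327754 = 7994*41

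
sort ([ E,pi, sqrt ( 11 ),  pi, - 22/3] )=[ - 22/3,E,pi, pi,sqrt(11 ) ]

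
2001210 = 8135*246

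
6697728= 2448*2736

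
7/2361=7/2361 = 0.00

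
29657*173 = 5130661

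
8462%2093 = 90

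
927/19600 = 927/19600 =0.05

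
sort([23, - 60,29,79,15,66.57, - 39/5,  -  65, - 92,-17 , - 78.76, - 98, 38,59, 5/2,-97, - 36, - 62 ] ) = [  -  98, - 97,  -  92,-78.76, - 65,  -  62,  -  60 , - 36, - 17, - 39/5,5/2 , 15,23,29,38,59,66.57, 79]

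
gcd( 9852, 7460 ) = 4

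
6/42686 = 3/21343=0.00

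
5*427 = 2135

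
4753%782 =61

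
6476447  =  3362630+3113817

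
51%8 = 3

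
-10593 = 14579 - 25172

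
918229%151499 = 9235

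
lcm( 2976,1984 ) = 5952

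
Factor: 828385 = 5^1*29^2*  197^1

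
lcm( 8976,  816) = 8976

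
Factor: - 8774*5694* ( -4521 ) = 2^2 * 3^2 * 11^1 *13^1*41^1 * 73^1*107^1 * 137^1 =225865344276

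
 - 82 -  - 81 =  - 1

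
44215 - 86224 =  - 42009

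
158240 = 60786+97454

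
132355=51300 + 81055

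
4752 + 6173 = 10925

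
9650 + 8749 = 18399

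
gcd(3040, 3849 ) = 1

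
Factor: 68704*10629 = 730254816 =2^5 * 3^2*19^1*113^1* 1181^1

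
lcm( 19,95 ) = 95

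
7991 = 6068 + 1923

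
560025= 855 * 655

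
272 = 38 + 234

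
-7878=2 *( - 3939)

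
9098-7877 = 1221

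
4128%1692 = 744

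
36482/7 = 36482/7 = 5211.71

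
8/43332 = 2/10833 =0.00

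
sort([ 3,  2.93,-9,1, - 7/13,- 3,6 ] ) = [ - 9, - 3, - 7/13, 1,  2.93, 3,6 ] 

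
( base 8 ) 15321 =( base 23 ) cmb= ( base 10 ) 6865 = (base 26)A41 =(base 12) 3b81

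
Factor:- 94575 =-3^1*5^2*13^1* 97^1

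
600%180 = 60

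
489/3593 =489/3593  =  0.14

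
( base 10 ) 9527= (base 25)f62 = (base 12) 561b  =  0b10010100110111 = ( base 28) c47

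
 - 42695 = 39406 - 82101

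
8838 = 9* 982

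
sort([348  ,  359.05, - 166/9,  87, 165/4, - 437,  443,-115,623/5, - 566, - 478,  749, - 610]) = [  -  610, - 566, - 478, - 437, - 115,  -  166/9,165/4,87, 623/5, 348,359.05,443,  749 ]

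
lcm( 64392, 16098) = 64392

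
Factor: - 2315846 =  - 2^1*13^1*89071^1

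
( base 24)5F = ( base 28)4N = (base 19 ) 72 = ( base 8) 207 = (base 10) 135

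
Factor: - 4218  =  -2^1*3^1*19^1*37^1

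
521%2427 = 521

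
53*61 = 3233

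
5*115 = 575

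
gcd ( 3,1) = 1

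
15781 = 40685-24904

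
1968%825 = 318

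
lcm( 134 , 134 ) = 134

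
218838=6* 36473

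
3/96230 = 3/96230= 0.00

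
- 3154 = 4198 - 7352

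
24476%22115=2361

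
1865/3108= 1865/3108=0.60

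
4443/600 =1481/200=7.41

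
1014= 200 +814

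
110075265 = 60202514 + 49872751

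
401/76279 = 401/76279 = 0.01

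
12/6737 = 12/6737  =  0.00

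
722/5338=361/2669   =  0.14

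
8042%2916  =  2210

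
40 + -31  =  9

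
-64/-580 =16/145 = 0.11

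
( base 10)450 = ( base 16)1C2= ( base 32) e2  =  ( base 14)242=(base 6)2030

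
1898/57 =1898/57= 33.30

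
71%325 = 71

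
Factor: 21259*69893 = 1485855287 = 7^1*37^1 *1889^1*3037^1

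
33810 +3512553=3546363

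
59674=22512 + 37162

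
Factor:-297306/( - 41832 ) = 2^( - 2)*7^( - 1)*199^1 = 199/28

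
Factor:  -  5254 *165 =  - 2^1*3^1*5^1*11^1*37^1*71^1 = - 866910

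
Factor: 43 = 43^1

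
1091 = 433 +658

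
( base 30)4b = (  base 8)203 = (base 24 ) 5b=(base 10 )131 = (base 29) 4f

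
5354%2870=2484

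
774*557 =431118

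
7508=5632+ 1876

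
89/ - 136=  -  1 + 47/136 = - 0.65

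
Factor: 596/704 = 2^ (-4 )*11^( - 1)*149^1 = 149/176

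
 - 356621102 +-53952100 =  - 410573202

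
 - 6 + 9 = 3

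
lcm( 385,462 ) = 2310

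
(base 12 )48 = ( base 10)56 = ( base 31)1P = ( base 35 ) 1l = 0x38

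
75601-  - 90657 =166258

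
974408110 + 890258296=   1864666406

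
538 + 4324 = 4862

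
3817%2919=898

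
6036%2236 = 1564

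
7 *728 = 5096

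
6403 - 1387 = 5016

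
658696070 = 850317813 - 191621743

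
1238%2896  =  1238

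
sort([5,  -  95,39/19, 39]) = [ - 95, 39/19, 5, 39 ] 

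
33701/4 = 8425+1/4 = 8425.25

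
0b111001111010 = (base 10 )3706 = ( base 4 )321322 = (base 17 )CE0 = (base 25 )5N6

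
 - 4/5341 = -1 + 5337/5341 = - 0.00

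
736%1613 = 736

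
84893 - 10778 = 74115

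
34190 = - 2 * ( - 17095 )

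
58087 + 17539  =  75626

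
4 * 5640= 22560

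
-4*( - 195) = 780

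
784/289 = 784/289 =2.71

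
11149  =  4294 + 6855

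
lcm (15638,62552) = 62552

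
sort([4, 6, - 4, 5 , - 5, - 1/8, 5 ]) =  [ - 5,  -  4, - 1/8, 4, 5, 5, 6]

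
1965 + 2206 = 4171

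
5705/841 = 6 + 659/841 = 6.78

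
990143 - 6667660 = -5677517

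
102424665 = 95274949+7149716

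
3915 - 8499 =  - 4584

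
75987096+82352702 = 158339798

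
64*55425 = 3547200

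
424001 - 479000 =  - 54999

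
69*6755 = 466095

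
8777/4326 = 8777/4326= 2.03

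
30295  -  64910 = - 34615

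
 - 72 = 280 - 352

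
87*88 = 7656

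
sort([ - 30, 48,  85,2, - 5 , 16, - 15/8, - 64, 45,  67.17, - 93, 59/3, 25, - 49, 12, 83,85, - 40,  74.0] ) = [ - 93, - 64, - 49, - 40, - 30, - 5, - 15/8  ,  2,  12, 16,59/3, 25,45,  48,67.17, 74.0,83 , 85,85]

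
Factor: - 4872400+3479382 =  - 2^1 * 11^1*23^1 *2753^1  =  -1393018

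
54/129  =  18/43 = 0.42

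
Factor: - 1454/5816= - 2^ (  -  2)   =  -1/4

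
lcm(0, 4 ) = 0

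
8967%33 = 24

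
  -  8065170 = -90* 89613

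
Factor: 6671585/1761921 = 3^(-2)* 5^1* 7^(-1)*397^1 * 3361^1*27967^( - 1) 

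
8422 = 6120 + 2302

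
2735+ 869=3604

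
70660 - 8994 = 61666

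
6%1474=6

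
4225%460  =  85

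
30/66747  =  10/22249 = 0.00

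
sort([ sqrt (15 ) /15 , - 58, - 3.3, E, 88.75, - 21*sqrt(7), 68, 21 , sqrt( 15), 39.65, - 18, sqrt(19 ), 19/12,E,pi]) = [ - 58, - 21*sqrt(7 ) , - 18, - 3.3, sqrt( 15) /15,19/12,  E , E, pi, sqrt( 15 ), sqrt(19 ), 21, 39.65,68, 88.75 ] 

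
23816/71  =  23816/71=335.44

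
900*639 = 575100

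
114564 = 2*57282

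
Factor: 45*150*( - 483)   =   - 2^1*3^4*5^3*7^1*23^1 = - 3260250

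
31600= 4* 7900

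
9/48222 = 1/5358 = 0.00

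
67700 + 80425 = 148125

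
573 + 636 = 1209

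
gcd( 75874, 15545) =1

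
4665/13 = 4665/13= 358.85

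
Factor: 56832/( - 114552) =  - 64/129=-2^6*3^( - 1)*43^( - 1 )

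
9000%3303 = 2394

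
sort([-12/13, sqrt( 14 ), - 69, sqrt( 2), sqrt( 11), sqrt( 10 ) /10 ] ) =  [-69 ,-12/13, sqrt(10)/10, sqrt( 2),sqrt(11),sqrt( 14 ) ]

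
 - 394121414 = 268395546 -662516960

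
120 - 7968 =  - 7848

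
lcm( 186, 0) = 0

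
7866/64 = 3933/32 = 122.91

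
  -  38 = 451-489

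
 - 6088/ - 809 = 7 + 425/809 = 7.53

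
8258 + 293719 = 301977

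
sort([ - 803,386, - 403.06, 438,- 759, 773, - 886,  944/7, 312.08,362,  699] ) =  [ - 886,  -  803 , - 759, -403.06, 944/7, 312.08, 362,  386, 438, 699,773]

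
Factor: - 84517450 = -2^1*5^2 * 1690349^1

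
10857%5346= 165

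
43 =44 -1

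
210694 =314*671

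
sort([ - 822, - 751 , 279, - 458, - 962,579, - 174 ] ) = [  -  962,-822, - 751,-458,-174,279,579 ]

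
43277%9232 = 6349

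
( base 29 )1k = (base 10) 49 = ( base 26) 1N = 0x31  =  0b110001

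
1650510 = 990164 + 660346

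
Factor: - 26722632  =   - 2^3*3^1*557^1*1999^1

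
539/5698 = 7/74 = 0.09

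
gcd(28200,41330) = 10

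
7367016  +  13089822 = 20456838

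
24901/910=27 + 331/910 = 27.36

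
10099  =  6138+3961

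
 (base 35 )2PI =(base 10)3343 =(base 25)58i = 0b110100001111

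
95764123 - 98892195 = - 3128072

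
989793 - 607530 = 382263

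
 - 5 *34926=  - 174630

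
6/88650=1/14775 = 0.00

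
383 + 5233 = 5616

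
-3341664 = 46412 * ( - 72)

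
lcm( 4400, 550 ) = 4400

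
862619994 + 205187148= 1067807142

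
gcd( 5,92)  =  1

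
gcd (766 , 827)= 1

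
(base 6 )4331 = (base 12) 6a7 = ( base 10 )991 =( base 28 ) 17b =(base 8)1737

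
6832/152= 44+18/19 = 44.95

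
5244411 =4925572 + 318839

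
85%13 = 7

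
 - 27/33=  - 9/11 = -0.82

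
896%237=185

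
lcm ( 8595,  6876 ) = 34380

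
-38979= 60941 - 99920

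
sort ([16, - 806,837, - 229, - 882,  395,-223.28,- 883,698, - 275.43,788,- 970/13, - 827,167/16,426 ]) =[ - 883,-882 , - 827, - 806, - 275.43,  -  229, - 223.28,  -  970/13,167/16,16,395 , 426,698 , 788, 837 ]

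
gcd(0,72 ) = 72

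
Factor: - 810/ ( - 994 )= 405/497 = 3^4 * 5^1 * 7^(  -  1 ) *71^ ( - 1) 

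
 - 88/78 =  -  44/39 = - 1.13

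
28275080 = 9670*2924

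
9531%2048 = 1339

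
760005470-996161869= - 236156399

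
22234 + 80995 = 103229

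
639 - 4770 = - 4131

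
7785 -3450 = 4335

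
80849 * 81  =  6548769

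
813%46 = 31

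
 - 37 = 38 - 75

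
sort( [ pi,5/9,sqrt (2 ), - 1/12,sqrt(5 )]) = [ - 1/12,5/9,sqrt ( 2 ),sqrt( 5 ),pi]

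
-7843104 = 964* ( - 8136 )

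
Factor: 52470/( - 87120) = -53/88 = -  2^( - 3)*11^ ( -1)*53^1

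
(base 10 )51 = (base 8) 63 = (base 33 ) 1i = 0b110011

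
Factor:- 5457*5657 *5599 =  - 172842524151 = -3^1*11^1*17^1 * 107^1*509^1*5657^1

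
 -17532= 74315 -91847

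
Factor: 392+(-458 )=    - 66 = - 2^1*3^1*11^1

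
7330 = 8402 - 1072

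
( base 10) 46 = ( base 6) 114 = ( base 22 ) 22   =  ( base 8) 56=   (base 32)1e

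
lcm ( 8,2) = 8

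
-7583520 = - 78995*96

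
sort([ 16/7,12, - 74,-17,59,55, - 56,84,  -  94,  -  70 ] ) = [ - 94, - 74, - 70, - 56,-17, 16/7, 12, 55,59  ,  84 ] 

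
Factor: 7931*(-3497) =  - 7^1*11^1*13^1*103^1*269^1 = -27734707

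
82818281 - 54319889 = 28498392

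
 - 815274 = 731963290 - 732778564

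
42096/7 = 6013 + 5/7=6013.71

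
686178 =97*7074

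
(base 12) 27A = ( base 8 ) 576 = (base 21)I4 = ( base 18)134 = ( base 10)382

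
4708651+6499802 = 11208453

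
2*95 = 190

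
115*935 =107525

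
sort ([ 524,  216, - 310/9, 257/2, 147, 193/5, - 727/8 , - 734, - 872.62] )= [ - 872.62, - 734, - 727/8, - 310/9,193/5, 257/2,  147,  216,524] 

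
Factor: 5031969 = 3^1*1677323^1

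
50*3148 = 157400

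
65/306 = 65/306 =0.21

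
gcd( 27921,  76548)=3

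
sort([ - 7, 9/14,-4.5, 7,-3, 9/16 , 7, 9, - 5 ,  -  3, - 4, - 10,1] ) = [ - 10, - 7, - 5, - 4.5,-4, - 3, - 3,9/16, 9/14,1, 7, 7, 9 ] 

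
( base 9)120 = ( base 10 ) 99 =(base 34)2v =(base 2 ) 1100011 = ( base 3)10200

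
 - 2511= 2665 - 5176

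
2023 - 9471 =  - 7448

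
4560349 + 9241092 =13801441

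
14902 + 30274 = 45176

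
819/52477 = 819/52477 = 0.02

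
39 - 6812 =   -  6773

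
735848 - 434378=301470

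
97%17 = 12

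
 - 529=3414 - 3943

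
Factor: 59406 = 2^1*3^1*9901^1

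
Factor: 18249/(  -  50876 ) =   -  33/92 = - 2^( - 2)  *  3^1 *11^1*23^( - 1 ) 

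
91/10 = 9+1/10 = 9.10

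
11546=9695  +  1851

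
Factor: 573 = 3^1*191^1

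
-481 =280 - 761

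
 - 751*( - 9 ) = 6759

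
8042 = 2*4021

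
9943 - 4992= 4951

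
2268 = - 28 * ( - 81 )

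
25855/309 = 25855/309 = 83.67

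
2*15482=30964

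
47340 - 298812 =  - 251472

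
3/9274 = 3/9274 = 0.00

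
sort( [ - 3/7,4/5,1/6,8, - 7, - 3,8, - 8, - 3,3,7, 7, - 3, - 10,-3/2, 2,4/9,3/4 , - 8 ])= [ - 10, - 8, - 8, -7, - 3, - 3,  -  3,- 3/2,  -  3/7,1/6,  4/9, 3/4,4/5,2,3, 7,7,8,  8]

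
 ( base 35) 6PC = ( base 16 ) 202D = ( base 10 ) 8237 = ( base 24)E75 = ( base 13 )3998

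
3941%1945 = 51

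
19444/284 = 68 + 33/71  =  68.46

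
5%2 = 1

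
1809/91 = 1809/91 = 19.88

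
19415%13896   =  5519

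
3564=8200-4636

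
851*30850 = 26253350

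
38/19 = 2 = 2.00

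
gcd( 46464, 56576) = 128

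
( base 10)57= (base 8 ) 71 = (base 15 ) 3c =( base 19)30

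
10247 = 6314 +3933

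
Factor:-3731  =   - 7^1*13^1*41^1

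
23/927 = 23/927 = 0.02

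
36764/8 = 4595+1/2 = 4595.50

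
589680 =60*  9828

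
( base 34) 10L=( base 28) 1e1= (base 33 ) 12M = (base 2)10010011001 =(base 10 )1177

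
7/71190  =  1/10170 = 0.00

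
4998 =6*833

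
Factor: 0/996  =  0^1= 0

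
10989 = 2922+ 8067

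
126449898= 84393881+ 42056017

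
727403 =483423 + 243980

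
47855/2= 47855/2 = 23927.50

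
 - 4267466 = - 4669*914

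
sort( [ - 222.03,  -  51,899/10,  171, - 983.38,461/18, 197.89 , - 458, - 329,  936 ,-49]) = [ - 983.38 , - 458, - 329, - 222.03 , - 51, - 49, 461/18,899/10, 171,197.89 , 936] 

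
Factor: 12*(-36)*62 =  - 2^5*3^3*31^1 = - 26784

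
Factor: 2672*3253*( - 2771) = -2^4*17^1 * 163^1*167^1*3253^1 = - 24085576336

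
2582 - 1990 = 592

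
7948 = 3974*2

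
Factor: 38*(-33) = -1254 = -2^1*3^1*11^1 * 19^1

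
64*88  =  5632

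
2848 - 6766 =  - 3918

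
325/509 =325/509  =  0.64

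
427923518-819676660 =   -  391753142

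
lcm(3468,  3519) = 239292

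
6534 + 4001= 10535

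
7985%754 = 445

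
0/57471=0 =0.00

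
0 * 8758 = 0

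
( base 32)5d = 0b10101101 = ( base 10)173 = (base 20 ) 8d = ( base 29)5S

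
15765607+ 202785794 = 218551401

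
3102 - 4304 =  - 1202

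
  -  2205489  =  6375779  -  8581268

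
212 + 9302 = 9514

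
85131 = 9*9459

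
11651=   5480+6171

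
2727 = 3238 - 511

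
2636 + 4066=6702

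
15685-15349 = 336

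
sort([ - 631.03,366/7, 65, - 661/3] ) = [ - 631.03,-661/3, 366/7, 65 ]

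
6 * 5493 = 32958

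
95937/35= 2741 + 2/35 = 2741.06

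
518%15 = 8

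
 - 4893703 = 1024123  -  5917826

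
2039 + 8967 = 11006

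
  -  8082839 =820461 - 8903300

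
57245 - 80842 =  - 23597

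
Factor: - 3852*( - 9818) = 2^3*3^2*107^1*4909^1 = 37818936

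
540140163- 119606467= 420533696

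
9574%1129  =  542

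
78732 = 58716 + 20016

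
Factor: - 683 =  - 683^1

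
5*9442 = 47210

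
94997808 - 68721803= 26276005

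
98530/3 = 98530/3 = 32843.33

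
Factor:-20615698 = -2^1*10307849^1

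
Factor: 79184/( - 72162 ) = - 2^3*3^( - 2)*7^2*19^ (-1)*101^1*211^( - 1) = - 39592/36081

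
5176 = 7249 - 2073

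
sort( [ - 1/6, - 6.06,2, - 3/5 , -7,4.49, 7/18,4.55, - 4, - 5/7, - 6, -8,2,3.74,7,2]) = [  -  8, - 7, - 6.06,  -  6,-4, - 5/7, -3/5, - 1/6,7/18,  2,2,2,3.74, 4.49,4.55,7 ] 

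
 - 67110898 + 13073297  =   - 54037601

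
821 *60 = 49260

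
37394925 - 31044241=6350684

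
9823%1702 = 1313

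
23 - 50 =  - 27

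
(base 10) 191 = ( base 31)65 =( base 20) 9b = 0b10111111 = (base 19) a1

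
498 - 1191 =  - 693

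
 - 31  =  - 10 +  - 21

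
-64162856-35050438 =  - 99213294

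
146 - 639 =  - 493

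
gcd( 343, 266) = 7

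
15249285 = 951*16035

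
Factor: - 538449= - 3^1 * 179483^1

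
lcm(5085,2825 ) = 25425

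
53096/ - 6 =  - 8850 + 2/3 = - 8849.33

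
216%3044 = 216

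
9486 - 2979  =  6507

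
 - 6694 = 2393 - 9087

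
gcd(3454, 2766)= 2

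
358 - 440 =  - 82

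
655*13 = 8515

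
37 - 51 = - 14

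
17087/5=17087/5 = 3417.40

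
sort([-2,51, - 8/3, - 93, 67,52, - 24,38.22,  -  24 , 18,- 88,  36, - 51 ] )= [ - 93 ,  -  88, - 51, - 24, - 24, - 8/3,-2,  18,36,38.22,51,52,67] 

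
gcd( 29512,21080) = 4216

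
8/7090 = 4/3545 = 0.00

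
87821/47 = 1868+25/47 = 1868.53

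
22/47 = 22/47 = 0.47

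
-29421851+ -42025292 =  - 71447143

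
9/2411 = 9/2411 = 0.00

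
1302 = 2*651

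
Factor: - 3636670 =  -2^1 * 5^1*359^1*1013^1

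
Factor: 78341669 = 7^1*137^1*151^1 * 541^1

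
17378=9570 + 7808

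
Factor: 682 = 2^1* 11^1 * 31^1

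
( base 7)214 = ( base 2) 1101101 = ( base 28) 3P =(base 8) 155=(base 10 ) 109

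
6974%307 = 220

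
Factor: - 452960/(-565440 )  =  2^( - 1)*3^( - 1)*31^(-1)*149^1 = 149/186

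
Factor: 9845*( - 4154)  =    -  40896130 = -  2^1*5^1*11^1 * 31^1*67^1*179^1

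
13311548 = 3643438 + 9668110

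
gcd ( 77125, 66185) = 5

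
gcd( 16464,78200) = 8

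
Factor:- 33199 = -33199^1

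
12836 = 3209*4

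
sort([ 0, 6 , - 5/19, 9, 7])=[ - 5/19, 0,  6,7, 9 ] 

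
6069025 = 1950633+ 4118392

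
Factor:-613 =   -  613^1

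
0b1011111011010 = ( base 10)6106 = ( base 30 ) 6ng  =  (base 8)13732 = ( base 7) 23542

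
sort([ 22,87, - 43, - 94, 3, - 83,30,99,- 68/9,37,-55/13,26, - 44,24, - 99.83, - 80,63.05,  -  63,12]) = [ - 99.83, - 94, -83, - 80, - 63, - 44, - 43, - 68/9, - 55/13, 3, 12,22,24,26,30,  37, 63.05  ,  87,99 ]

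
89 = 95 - 6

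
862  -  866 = -4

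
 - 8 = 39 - 47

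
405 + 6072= 6477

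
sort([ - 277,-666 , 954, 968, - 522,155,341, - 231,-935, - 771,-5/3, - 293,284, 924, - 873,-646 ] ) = [ - 935, - 873,-771, - 666, -646,-522,-293,-277 ,-231 , - 5/3, 155,  284 , 341, 924,954,  968 ]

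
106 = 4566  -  4460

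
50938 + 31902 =82840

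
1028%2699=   1028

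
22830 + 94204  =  117034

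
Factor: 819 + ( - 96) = 723=   3^1*241^1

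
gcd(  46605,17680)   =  65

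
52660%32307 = 20353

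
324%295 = 29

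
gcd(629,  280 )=1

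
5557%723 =496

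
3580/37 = 96 + 28/37 = 96.76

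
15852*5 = 79260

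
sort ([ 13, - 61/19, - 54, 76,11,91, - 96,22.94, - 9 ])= [ - 96,-54, - 9,  -  61/19,  11, 13 , 22.94,76,  91 ] 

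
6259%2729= 801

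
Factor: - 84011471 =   -  307^1 * 273653^1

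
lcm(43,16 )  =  688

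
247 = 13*19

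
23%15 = 8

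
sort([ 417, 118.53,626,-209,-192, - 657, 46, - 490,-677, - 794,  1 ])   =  [ - 794, - 677,-657,-490,-209, - 192,1,46, 118.53, 417, 626] 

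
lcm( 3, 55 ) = 165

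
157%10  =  7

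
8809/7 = 1258 + 3/7 = 1258.43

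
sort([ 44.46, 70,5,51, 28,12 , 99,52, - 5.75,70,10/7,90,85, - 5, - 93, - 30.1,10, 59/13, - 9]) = [- 93, - 30.1, - 9, - 5.75, - 5, 10/7, 59/13,5,10,12, 28,44.46,51,52, 70,70, 85, 90, 99 ]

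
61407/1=61407= 61407.00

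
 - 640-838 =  - 1478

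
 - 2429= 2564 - 4993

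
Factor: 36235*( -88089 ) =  - 3191904915 = -3^1 * 5^1*7247^1*29363^1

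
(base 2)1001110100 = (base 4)21310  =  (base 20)1B8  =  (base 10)628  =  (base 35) hx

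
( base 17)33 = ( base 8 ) 66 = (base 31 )1N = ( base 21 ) 2c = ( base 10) 54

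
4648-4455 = 193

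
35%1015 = 35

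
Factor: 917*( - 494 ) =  - 2^1*7^1* 13^1*19^1*131^1 = -452998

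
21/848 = 21/848 = 0.02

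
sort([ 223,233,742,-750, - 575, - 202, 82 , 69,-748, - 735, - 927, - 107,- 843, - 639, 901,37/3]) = [  -  927, - 843,-750, -748,- 735, - 639, - 575,- 202, - 107,  37/3, 69,  82, 223,233,742, 901]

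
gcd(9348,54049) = 1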